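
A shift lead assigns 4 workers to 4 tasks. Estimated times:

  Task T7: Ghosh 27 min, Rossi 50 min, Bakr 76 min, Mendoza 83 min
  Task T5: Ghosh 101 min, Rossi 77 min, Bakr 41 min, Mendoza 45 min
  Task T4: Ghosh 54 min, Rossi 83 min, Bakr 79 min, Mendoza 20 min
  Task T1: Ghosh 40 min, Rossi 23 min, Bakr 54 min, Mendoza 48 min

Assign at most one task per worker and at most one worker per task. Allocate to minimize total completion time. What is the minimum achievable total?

Minimum total: 111 min

Optimal: Ghosh→Task T7 (27 min), Rossi→Task T1 (23 min), Bakr→Task T5 (41 min), Mendoza→Task T4 (20 min) — total 27+23+41+20 = 111 min.
Next-best assignment: Ghosh→Task T1, Rossi→Task T7, Bakr→Task T5, Mendoza→Task T4 = 151 min.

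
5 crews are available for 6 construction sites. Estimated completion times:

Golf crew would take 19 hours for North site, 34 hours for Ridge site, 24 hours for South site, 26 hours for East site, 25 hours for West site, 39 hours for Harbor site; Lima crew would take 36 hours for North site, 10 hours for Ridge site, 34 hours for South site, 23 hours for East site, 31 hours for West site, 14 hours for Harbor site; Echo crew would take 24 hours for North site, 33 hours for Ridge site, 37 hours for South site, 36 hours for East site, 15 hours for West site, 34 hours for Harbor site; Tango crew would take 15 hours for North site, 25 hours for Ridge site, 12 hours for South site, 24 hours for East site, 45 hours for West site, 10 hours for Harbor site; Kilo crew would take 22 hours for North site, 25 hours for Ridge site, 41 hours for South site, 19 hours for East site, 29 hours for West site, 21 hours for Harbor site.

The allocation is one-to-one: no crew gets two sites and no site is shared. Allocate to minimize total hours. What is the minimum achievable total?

Min total: 73 hours

Optimal: Golf crew→North site (19 hours), Lima crew→Ridge site (10 hours), Echo crew→West site (15 hours), Tango crew→Harbor site (10 hours), Kilo crew→East site (19 hours) — total 19+10+15+10+19 = 73 hours.
Column-greedy (each site in turn goes to its cheapest remaining crew) gives 83 hours, worse by 10.
No other one-to-one assignment undercuts 73 hours.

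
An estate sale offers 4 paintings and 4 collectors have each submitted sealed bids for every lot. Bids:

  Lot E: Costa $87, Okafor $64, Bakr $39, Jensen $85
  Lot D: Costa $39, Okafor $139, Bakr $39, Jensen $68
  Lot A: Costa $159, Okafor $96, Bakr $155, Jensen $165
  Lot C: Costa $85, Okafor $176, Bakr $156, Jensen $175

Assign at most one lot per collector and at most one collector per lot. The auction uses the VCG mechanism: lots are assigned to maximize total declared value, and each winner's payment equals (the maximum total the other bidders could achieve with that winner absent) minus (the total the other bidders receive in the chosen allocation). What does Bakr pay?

Bakr pays $72.

Efficient allocation: Costa→Lot E ($87), Okafor→Lot D ($139), Bakr→Lot A ($155), Jensen→Lot C ($175); total welfare W = $556.
Bakr receives Lot A at value $155, so the others get W − 155 = $401.
Without Bakr: best allocation of the remaining 3 bidders over all 4 lots is Costa→Lot A ($159), Okafor→Lot D ($139), Jensen→Lot C ($175), total $473.
VCG payment = (others' best without Bakr) − (others' welfare with Bakr) = 473 − 401 = $72.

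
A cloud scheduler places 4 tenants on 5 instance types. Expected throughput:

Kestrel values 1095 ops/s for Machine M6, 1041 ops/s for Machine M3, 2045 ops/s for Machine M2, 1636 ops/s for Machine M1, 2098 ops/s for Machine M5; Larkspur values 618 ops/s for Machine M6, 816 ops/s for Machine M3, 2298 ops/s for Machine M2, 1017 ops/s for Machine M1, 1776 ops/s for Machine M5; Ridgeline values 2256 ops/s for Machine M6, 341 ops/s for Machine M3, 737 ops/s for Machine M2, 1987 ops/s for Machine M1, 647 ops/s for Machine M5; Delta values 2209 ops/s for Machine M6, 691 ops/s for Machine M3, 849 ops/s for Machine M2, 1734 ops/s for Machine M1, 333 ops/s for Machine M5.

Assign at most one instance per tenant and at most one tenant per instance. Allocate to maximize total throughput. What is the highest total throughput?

Optimal: Kestrel→Machine M5 (2098 ops/s), Larkspur→Machine M2 (2298 ops/s), Ridgeline→Machine M1 (1987 ops/s), Delta→Machine M6 (2209 ops/s) — total 2098+2298+1987+2209 = 8592 ops/s.
Row-greedy (each tenant in turn takes its best remaining instance) gives 8386 ops/s, worse by 206.
Next-best assignment: Kestrel→Machine M5, Larkspur→Machine M2, Ridgeline→Machine M6, Delta→Machine M1 = 8386 ops/s.
Checked against all permutations: 8592 ops/s is optimal.

Max total: 8592 ops/s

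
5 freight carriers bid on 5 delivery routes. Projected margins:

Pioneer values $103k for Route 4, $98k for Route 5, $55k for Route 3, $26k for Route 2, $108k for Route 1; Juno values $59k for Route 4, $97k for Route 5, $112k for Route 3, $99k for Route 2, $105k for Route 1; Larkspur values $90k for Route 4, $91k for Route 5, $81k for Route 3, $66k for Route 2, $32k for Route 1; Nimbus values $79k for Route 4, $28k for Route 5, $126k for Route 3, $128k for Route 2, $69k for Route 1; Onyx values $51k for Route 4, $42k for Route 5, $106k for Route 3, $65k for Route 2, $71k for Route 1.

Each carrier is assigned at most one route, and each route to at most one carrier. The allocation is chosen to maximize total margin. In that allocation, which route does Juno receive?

Juno receives Route 1.

Treat this as an assignment problem: match each carrier to one route.
Optimal: Pioneer→Route 4 ($103k), Juno→Route 1 ($105k), Larkspur→Route 5 ($91k), Nimbus→Route 2 ($128k), Onyx→Route 3 ($106k) — total 103+105+91+128+106 = $533k.
Column-greedy (each route in turn goes to its best remaining carrier) gives $463k, worse by 70.
Swapping Juno↔Larkspur (Juno→Route 5 $97k, Larkspur→Route 1 $32k) loses 67.
Checked against all permutations: $533k is optimal.
Juno's own top route is Route 3 ($112k), but forcing Juno→Route 3 and reassigning the rest optimally gives only $505k — worse by 28.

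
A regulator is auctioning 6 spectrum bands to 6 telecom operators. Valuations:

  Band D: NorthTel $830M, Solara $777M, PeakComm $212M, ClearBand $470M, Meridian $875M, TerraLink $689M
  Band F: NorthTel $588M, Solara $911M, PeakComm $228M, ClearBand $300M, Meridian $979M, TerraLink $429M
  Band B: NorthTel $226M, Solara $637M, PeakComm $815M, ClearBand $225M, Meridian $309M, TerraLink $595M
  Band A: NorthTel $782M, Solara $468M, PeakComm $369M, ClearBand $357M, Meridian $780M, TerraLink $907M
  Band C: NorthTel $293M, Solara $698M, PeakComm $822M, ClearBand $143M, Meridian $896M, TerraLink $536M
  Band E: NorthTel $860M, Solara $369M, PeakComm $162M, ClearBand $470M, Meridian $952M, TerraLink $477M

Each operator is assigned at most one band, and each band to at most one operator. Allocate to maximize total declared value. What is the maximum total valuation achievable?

Optimal: NorthTel→Band E ($860M), Solara→Band F ($911M), PeakComm→Band B ($815M), ClearBand→Band D ($470M), Meridian→Band C ($896M), TerraLink→Band A ($907M) — total 860+911+815+470+896+907 = $4859M.
Row-greedy (each operator in turn takes its best remaining band) gives $4438M, worse by 421.
Checked against all permutations: $4859M is optimal.

Max total: $4859M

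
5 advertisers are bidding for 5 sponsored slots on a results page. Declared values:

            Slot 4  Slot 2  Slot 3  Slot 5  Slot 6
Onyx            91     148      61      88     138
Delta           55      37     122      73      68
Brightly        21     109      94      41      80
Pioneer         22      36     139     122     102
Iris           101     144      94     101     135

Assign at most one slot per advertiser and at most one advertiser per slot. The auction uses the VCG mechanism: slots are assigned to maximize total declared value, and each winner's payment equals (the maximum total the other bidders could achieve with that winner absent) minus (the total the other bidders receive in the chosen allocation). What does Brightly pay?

Efficient allocation: Onyx→Slot 6 ($138), Delta→Slot 3 ($122), Brightly→Slot 2 ($109), Pioneer→Slot 5 ($122), Iris→Slot 4 ($101); total welfare W = $592.
Brightly receives Slot 2 at value $109, so the others get W − 109 = $483.
Without Brightly: best allocation of the remaining 4 bidders over all 5 slots is Onyx→Slot 2 ($148), Delta→Slot 3 ($122), Pioneer→Slot 5 ($122), Iris→Slot 6 ($135), total $527.
VCG payment = (others' best without Brightly) − (others' welfare with Brightly) = 527 − 483 = $44.

Brightly pays $44.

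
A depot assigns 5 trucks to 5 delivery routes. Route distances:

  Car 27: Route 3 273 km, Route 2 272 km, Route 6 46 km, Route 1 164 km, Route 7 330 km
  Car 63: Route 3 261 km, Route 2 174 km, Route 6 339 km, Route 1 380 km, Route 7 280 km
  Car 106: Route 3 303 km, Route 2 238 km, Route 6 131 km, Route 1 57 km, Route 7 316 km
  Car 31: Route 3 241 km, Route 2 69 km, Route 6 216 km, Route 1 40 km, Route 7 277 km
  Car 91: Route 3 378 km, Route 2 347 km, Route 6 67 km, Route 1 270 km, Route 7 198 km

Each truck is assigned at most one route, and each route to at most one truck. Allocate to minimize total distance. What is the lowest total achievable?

Optimal: Car 27→Route 6 (46 km), Car 63→Route 3 (261 km), Car 106→Route 1 (57 km), Car 31→Route 2 (69 km), Car 91→Route 7 (198 km) — total 46+261+57+69+198 = 631 km.
No other one-to-one assignment undercuts 631 km.

Minimum total: 631 km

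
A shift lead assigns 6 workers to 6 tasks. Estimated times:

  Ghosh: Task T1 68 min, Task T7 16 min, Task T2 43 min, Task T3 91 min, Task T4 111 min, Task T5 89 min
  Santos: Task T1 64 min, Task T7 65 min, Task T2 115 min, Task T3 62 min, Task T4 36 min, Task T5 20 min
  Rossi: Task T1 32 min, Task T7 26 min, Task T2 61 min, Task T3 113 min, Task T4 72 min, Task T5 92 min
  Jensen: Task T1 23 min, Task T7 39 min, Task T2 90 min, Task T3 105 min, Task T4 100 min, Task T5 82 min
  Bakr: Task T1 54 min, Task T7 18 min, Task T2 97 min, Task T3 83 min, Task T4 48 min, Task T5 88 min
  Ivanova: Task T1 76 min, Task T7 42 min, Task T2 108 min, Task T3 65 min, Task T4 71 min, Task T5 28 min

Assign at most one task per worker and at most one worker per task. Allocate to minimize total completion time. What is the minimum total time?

Treat this as an assignment problem: match each worker to one task.
Optimal: Ghosh→Task T2 (43 min), Santos→Task T5 (20 min), Rossi→Task T7 (26 min), Jensen→Task T1 (23 min), Bakr→Task T4 (48 min), Ivanova→Task T3 (65 min) — total 43+20+26+23+48+65 = 225 min.
Min-entry greedy (repeatedly take the single cheapest remaining cell) gives 233 min, worse by 8.
Every other assignment is strictly worse.

Minimum total: 225 min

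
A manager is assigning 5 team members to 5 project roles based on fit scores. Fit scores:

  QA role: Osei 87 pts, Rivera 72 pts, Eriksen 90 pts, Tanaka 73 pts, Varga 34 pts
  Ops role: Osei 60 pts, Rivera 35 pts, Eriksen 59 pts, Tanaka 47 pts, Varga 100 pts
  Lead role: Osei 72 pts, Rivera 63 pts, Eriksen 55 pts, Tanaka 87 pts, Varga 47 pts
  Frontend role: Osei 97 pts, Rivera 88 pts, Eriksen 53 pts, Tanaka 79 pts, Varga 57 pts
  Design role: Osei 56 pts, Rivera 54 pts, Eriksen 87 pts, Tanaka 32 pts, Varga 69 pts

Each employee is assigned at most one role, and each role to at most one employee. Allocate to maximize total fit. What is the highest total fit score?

Maximum total: 449 pts

This is the linear assignment problem.
Optimal: Osei→QA role (87 pts), Rivera→Frontend role (88 pts), Eriksen→Design role (87 pts), Tanaka→Lead role (87 pts), Varga→Ops role (100 pts) — total 87+88+87+87+100 = 449 pts.
No other one-to-one assignment exceeds 449 pts.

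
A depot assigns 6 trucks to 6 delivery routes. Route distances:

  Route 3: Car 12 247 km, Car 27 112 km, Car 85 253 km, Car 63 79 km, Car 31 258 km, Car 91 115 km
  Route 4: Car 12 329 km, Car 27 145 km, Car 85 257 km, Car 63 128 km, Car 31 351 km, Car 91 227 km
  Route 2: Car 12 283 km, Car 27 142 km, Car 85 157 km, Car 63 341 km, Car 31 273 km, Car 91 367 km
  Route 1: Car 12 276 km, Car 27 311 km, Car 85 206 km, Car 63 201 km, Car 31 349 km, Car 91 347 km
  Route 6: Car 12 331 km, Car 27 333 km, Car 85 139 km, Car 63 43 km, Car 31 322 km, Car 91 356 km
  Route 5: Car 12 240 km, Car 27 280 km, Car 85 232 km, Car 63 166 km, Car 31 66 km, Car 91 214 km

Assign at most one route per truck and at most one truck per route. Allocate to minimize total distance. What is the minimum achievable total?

Minimum total: 802 km

Treat this as an assignment problem: match each truck to one route.
Optimal: Car 12→Route 1 (276 km), Car 27→Route 4 (145 km), Car 85→Route 2 (157 km), Car 63→Route 6 (43 km), Car 31→Route 5 (66 km), Car 91→Route 3 (115 km) — total 276+145+157+43+66+115 = 802 km.
Column-greedy (each route in turn goes to its cheapest remaining truck) gives 1193 km, worse by 391.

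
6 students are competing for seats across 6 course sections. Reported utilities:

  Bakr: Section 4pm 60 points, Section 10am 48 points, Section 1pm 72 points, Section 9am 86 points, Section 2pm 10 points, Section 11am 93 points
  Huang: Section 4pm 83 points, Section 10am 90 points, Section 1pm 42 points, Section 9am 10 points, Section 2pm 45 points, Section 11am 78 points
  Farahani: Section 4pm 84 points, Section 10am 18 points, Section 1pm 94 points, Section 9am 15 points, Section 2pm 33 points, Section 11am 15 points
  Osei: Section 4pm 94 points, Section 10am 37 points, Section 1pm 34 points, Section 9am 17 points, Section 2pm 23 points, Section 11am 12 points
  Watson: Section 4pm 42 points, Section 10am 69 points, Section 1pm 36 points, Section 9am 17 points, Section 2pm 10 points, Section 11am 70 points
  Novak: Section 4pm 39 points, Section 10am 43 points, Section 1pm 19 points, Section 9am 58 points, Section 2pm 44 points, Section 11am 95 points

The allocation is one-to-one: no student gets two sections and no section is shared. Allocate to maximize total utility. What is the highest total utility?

Optimal: Bakr→Section 9am (86 points), Huang→Section 2pm (45 points), Farahani→Section 1pm (94 points), Osei→Section 4pm (94 points), Watson→Section 10am (69 points), Novak→Section 11am (95 points) — total 86+45+94+94+69+95 = 483 points.
No other one-to-one assignment exceeds 483 points.

Max total: 483 points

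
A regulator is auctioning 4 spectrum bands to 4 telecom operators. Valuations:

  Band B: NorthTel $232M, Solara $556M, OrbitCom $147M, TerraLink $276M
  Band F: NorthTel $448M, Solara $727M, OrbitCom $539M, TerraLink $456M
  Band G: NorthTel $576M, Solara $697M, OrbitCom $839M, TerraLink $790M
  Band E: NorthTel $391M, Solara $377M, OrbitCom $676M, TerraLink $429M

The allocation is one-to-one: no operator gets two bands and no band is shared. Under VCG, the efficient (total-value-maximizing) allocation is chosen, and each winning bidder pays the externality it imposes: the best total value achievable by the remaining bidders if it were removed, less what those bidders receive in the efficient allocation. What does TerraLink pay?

Efficient allocation: NorthTel→Band F ($448M), Solara→Band B ($556M), OrbitCom→Band E ($676M), TerraLink→Band G ($790M); total welfare W = $2470M.
TerraLink receives Band G at value $790M, so the others get W − 790 = $1680M.
Without TerraLink: best allocation of the remaining 3 bidders over all 4 bands is NorthTel→Band G ($576M), Solara→Band F ($727M), OrbitCom→Band E ($676M), total $1979M.
VCG payment = (others' best without TerraLink) − (others' welfare with TerraLink) = 1979 − 1680 = $299M.

TerraLink pays $299M.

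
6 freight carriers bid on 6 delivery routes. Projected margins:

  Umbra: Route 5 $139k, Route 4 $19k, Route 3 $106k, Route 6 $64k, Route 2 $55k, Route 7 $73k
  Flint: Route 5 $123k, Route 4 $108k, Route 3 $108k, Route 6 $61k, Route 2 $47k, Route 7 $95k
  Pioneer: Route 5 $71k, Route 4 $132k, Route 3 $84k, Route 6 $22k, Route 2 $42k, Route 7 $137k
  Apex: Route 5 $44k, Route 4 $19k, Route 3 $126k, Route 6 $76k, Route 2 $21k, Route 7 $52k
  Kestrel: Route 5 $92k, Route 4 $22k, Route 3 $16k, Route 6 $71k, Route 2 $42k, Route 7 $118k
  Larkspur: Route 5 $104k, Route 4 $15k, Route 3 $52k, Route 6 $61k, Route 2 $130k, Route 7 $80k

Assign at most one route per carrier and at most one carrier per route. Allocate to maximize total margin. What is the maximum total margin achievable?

Max total: $711k

This is the linear assignment problem.
Optimal: Umbra→Route 5 ($139k), Flint→Route 4 ($108k), Pioneer→Route 7 ($137k), Apex→Route 3 ($126k), Kestrel→Route 6 ($71k), Larkspur→Route 2 ($130k) — total 139+108+137+126+71+130 = $711k.
Column-greedy (each route in turn goes to its best remaining carrier) gives $693k, worse by 18.
No other one-to-one assignment exceeds $711k.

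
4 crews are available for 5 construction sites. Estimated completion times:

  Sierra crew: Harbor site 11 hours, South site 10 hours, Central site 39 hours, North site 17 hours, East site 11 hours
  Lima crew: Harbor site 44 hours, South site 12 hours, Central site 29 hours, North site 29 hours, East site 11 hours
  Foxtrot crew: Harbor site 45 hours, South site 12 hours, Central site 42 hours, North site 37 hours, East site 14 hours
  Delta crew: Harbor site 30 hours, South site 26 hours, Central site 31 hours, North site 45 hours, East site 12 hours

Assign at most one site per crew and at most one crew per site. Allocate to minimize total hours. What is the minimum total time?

Min total: 64 hours

Treat this as an assignment problem: match each crew to one site.
Optimal: Sierra crew→Harbor site (11 hours), Lima crew→Central site (29 hours), Foxtrot crew→South site (12 hours), Delta crew→East site (12 hours) — total 11+29+12+12 = 64 hours.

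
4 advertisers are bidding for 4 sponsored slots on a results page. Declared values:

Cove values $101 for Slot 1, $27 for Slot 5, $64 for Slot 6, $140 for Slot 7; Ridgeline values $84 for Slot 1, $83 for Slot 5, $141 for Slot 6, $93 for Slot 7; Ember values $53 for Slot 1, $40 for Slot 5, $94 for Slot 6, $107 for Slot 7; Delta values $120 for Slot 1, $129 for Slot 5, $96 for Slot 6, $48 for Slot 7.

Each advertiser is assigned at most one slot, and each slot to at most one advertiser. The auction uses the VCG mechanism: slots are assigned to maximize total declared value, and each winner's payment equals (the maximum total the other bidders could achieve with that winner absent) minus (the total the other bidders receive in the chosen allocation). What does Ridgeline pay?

Ridgeline pays $26.

Efficient allocation: Cove→Slot 1 ($101), Ridgeline→Slot 6 ($141), Ember→Slot 7 ($107), Delta→Slot 5 ($129); total welfare W = $478.
Ridgeline receives Slot 6 at value $141, so the others get W − 141 = $337.
Without Ridgeline: best allocation of the remaining 3 bidders over all 4 slots is Cove→Slot 7 ($140), Ember→Slot 6 ($94), Delta→Slot 5 ($129), total $363.
VCG payment = (others' best without Ridgeline) − (others' welfare with Ridgeline) = 363 − 337 = $26.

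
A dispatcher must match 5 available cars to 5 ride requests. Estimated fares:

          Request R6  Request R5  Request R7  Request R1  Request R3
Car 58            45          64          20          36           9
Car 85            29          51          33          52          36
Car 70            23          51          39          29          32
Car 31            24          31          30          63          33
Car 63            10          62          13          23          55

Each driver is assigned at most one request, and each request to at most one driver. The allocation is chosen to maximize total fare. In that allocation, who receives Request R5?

Car 85 receives Request R5.

Optimal: Car 58→Request R6 ($45), Car 85→Request R5 ($51), Car 70→Request R7 ($39), Car 31→Request R1 ($63), Car 63→Request R3 ($55) — total 45+51+39+63+55 = $253.
Row-greedy (each driver in turn takes its best remaining request) gives $198, worse by 55.
Next-best assignment: Car 58→Request R5, Car 85→Request R6, Car 70→Request R7, Car 31→Request R1, Car 63→Request R3 = $250.
No other one-to-one assignment exceeds $253.
Car 85's own top request is Request R1 ($52), but forcing Car 85→Request R1 and reassigning the rest optimally gives only $234 — worse by 19.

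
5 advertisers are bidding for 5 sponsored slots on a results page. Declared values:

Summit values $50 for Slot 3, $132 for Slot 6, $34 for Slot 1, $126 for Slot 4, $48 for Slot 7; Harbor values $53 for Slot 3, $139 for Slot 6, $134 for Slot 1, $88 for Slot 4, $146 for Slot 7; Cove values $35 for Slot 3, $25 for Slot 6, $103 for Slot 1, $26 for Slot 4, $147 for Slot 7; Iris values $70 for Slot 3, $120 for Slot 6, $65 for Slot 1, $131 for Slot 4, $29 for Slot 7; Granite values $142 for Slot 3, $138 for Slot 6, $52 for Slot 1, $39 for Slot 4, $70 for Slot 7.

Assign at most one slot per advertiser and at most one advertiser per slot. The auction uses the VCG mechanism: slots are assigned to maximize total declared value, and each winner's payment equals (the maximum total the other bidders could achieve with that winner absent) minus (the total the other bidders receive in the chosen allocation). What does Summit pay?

Efficient allocation: Summit→Slot 6 ($132), Harbor→Slot 1 ($134), Cove→Slot 7 ($147), Iris→Slot 4 ($131), Granite→Slot 3 ($142); total welfare W = $686.
Summit receives Slot 6 at value $132, so the others get W − 132 = $554.
Without Summit: best allocation of the remaining 4 bidders over all 5 slots is Harbor→Slot 6 ($139), Cove→Slot 7 ($147), Iris→Slot 4 ($131), Granite→Slot 3 ($142), total $559.
VCG payment = (others' best without Summit) − (others' welfare with Summit) = 559 − 554 = $5.

Summit pays $5.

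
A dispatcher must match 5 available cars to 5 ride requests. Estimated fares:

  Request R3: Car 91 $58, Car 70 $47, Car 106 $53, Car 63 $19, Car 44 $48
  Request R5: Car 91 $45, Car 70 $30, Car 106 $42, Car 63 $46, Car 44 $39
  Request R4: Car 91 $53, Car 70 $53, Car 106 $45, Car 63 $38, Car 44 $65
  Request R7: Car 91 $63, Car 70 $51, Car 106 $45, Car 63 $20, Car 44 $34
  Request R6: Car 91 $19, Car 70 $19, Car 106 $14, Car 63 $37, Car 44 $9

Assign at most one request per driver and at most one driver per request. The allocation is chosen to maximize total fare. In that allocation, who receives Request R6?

Optimal: Car 91→Request R7 ($63), Car 70→Request R3 ($47), Car 106→Request R5 ($42), Car 63→Request R6 ($37), Car 44→Request R4 ($65) — total 63+47+42+37+65 = $254.
Checked against all permutations: $254 is optimal.
Car 63's own top request is Request R5 ($46), but forcing Car 63→Request R5 and reassigning the rest optimally gives only $246 — worse by 8.

Car 63 receives Request R6.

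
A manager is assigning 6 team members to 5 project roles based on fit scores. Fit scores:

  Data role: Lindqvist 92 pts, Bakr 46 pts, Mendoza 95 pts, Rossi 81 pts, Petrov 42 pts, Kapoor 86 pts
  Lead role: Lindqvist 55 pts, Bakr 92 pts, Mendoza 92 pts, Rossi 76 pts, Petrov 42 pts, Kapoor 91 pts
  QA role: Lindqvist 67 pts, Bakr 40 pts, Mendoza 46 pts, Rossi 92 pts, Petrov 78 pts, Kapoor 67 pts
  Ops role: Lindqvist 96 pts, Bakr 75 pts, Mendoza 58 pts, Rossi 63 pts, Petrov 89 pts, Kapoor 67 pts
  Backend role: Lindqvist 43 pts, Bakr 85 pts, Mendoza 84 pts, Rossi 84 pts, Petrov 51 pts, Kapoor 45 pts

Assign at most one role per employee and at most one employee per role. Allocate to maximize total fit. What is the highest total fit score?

Optimal: Mendoza→Data role (95 pts), Kapoor→Lead role (91 pts), Rossi→QA role (92 pts), Lindqvist→Ops role (96 pts), Bakr→Backend role (85 pts) — total 95+91+92+96+85 = 459 pts.
Column-greedy (each role in turn goes to its best remaining employee) gives 426 pts, worse by 33.
Next-best assignment: Mendoza→Data role, Kapoor→Lead role, Rossi→QA role, Petrov→Ops role, Bakr→Backend role = 452 pts.

Max total: 459 pts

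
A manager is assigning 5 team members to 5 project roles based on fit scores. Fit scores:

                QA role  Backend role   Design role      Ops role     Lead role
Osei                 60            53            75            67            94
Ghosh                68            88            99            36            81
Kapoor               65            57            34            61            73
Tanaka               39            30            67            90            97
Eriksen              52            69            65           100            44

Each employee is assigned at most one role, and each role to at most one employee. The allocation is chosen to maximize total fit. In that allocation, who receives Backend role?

Optimal: Osei→Design role (75 pts), Ghosh→Backend role (88 pts), Kapoor→QA role (65 pts), Tanaka→Lead role (97 pts), Eriksen→Ops role (100 pts) — total 75+88+65+97+100 = 425 pts.
Column-greedy (each role in turn goes to its best remaining employee) gives 375 pts, worse by 50.
Ghosh's own top role is Design role (99 pts), but forcing Ghosh→Design role and reassigning the rest optimally gives only 417 pts — worse by 8.

Ghosh receives Backend role.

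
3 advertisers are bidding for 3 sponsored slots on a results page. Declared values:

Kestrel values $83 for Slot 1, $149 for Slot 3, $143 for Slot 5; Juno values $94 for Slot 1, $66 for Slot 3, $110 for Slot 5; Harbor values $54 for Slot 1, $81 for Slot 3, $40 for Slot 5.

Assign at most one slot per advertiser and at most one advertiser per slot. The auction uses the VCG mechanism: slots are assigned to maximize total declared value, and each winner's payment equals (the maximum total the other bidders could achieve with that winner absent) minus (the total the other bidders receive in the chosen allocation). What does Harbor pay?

Efficient allocation: Kestrel→Slot 5 ($143), Juno→Slot 1 ($94), Harbor→Slot 3 ($81); total welfare W = $318.
Harbor receives Slot 3 at value $81, so the others get W − 81 = $237.
Without Harbor: best allocation of the remaining 2 bidders over all 3 slots is Kestrel→Slot 3 ($149), Juno→Slot 5 ($110), total $259.
VCG payment = (others' best without Harbor) − (others' welfare with Harbor) = 259 − 237 = $22.

Harbor pays $22.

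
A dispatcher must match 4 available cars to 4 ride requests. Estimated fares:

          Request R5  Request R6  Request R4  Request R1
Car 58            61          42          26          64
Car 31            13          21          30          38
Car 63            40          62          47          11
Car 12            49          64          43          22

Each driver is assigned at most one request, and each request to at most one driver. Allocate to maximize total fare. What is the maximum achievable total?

Maximum total: $210

Optimal: Car 58→Request R5 ($61), Car 31→Request R1 ($38), Car 63→Request R4 ($47), Car 12→Request R6 ($64) — total 61+38+47+64 = $210.
Row-greedy (each driver in turn takes its best remaining request) gives $205, worse by 5.
No other one-to-one assignment exceeds $210.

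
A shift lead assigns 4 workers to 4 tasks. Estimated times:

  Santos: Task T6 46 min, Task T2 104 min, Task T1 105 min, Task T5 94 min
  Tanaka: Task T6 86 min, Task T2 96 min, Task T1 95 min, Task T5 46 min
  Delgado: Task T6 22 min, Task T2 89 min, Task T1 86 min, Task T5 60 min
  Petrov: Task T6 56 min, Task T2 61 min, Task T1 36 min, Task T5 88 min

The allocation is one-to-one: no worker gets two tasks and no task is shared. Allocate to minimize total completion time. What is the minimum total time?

Minimum total: 208 min

Optimal: Santos→Task T2 (104 min), Tanaka→Task T5 (46 min), Delgado→Task T6 (22 min), Petrov→Task T1 (36 min) — total 104+46+22+36 = 208 min.
Row-greedy (each worker in turn takes its cheapest remaining task) gives 239 min, worse by 31.
Next-best assignment: Santos→Task T6, Tanaka→Task T5, Delgado→Task T2, Petrov→Task T1 = 217 min.
No other one-to-one assignment undercuts 208 min.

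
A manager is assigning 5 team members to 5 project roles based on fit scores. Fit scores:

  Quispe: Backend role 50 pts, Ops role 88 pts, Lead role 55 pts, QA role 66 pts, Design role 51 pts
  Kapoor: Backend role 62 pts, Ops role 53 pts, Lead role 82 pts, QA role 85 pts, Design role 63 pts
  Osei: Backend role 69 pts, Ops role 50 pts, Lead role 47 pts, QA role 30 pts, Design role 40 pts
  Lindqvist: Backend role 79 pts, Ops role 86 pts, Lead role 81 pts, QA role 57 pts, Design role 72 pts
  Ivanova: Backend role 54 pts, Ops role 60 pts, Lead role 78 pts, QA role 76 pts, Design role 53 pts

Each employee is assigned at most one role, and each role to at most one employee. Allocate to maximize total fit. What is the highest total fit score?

Max total: 392 pts

Optimal: Quispe→Ops role (88 pts), Kapoor→QA role (85 pts), Osei→Backend role (69 pts), Lindqvist→Design role (72 pts), Ivanova→Lead role (78 pts) — total 88+85+69+72+78 = 392 pts.
Row-greedy (each employee in turn takes its best remaining role) gives 376 pts, worse by 16.
Next-best assignment: Quispe→Ops role, Kapoor→Lead role, Osei→Backend role, Lindqvist→Design role, Ivanova→QA role = 387 pts.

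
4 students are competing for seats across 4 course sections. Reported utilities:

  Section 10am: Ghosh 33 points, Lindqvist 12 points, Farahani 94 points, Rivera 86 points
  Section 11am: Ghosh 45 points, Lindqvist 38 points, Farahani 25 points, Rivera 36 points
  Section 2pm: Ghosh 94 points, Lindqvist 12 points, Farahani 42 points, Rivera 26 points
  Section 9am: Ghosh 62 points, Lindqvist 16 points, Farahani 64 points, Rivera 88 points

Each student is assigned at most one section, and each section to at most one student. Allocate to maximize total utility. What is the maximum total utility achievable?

Maximum total: 314 points

This is the linear assignment problem.
Optimal: Ghosh→Section 2pm (94 points), Lindqvist→Section 11am (38 points), Farahani→Section 10am (94 points), Rivera→Section 9am (88 points) — total 94+38+94+88 = 314 points.
Column-greedy (each section in turn goes to its best remaining student) gives 181 points, worse by 133.
Next-best assignment: Ghosh→Section 2pm, Lindqvist→Section 11am, Farahani→Section 9am, Rivera→Section 10am = 282 points.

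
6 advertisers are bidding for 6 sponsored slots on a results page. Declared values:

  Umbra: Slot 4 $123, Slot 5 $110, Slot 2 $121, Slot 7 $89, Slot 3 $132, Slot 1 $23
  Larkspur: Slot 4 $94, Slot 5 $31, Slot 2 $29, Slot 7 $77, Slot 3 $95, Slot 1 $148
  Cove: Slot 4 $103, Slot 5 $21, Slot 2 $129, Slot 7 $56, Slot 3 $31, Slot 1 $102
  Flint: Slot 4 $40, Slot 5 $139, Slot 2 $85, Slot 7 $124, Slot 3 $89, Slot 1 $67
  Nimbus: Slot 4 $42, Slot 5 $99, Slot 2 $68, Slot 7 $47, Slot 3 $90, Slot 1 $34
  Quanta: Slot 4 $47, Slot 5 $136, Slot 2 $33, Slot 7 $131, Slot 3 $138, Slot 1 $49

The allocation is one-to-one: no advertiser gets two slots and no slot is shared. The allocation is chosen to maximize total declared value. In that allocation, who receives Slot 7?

Flint receives Slot 7.

This is the linear assignment problem.
Optimal: Umbra→Slot 4 ($123), Larkspur→Slot 1 ($148), Cove→Slot 2 ($129), Flint→Slot 7 ($124), Nimbus→Slot 5 ($99), Quanta→Slot 3 ($138) — total 123+148+129+124+99+138 = $761.
Max-entry greedy (repeatedly take the single best remaining cell) gives $724, worse by 37.
Next-best assignment: Umbra→Slot 4, Larkspur→Slot 1, Cove→Slot 2, Flint→Slot 5, Nimbus→Slot 3, Quanta→Slot 7 = $760.
No other one-to-one assignment exceeds $761.
Flint's own top slot is Slot 5 ($139), but forcing Flint→Slot 5 and reassigning the rest optimally gives only $760 — worse by 1.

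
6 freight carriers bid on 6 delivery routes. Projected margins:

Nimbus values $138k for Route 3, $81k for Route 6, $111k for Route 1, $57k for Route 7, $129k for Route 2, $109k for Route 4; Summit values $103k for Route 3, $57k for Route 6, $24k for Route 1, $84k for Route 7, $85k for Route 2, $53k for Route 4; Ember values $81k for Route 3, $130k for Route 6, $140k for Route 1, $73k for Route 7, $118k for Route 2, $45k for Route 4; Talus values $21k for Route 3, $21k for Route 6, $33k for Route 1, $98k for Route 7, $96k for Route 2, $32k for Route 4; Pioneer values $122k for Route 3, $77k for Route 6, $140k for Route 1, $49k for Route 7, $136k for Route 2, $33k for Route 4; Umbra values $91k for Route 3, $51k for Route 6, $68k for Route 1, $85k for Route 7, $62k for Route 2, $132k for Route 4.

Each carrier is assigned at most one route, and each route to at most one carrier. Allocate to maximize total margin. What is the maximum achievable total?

Optimal: Nimbus→Route 2 ($129k), Summit→Route 3 ($103k), Ember→Route 6 ($130k), Talus→Route 7 ($98k), Pioneer→Route 1 ($140k), Umbra→Route 4 ($132k) — total 129+103+130+98+140+132 = $732k.
Row-greedy (each carrier in turn takes its best remaining route) gives $670k, worse by 62.
Swapping Ember↔Pioneer (Ember→Route 1 $140k, Pioneer→Route 6 $77k) loses 53.

Max total: $732k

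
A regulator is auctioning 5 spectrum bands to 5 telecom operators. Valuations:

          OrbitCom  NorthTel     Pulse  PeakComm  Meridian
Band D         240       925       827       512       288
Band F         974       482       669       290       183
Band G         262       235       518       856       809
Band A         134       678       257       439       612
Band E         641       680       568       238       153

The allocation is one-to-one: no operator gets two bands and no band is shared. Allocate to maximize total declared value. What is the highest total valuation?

Maximum total: $3949M

This is the linear assignment problem.
Optimal: OrbitCom→Band F ($974M), NorthTel→Band E ($680M), Pulse→Band D ($827M), PeakComm→Band G ($856M), Meridian→Band A ($612M) — total 974+680+827+856+612 = $3949M.
Column-greedy (each band in turn goes to its best remaining operator) gives $3935M, worse by 14.
Next-best assignment: OrbitCom→Band F, NorthTel→Band D, Pulse→Band E, PeakComm→Band G, Meridian→Band A = $3935M.
No other one-to-one assignment exceeds $3949M.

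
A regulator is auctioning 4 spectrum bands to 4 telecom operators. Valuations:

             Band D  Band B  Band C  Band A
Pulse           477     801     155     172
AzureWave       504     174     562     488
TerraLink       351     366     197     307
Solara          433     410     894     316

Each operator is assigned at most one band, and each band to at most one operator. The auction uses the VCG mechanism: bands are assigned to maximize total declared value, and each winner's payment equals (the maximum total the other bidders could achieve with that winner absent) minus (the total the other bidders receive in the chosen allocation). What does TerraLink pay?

TerraLink pays $16M.

Efficient allocation: Pulse→Band B ($801M), AzureWave→Band A ($488M), TerraLink→Band D ($351M), Solara→Band C ($894M); total welfare W = $2534M.
TerraLink receives Band D at value $351M, so the others get W − 351 = $2183M.
Without TerraLink: best allocation of the remaining 3 bidders over all 4 bands is Pulse→Band B ($801M), AzureWave→Band D ($504M), Solara→Band C ($894M), total $2199M.
VCG payment = (others' best without TerraLink) − (others' welfare with TerraLink) = 2199 − 2183 = $16M.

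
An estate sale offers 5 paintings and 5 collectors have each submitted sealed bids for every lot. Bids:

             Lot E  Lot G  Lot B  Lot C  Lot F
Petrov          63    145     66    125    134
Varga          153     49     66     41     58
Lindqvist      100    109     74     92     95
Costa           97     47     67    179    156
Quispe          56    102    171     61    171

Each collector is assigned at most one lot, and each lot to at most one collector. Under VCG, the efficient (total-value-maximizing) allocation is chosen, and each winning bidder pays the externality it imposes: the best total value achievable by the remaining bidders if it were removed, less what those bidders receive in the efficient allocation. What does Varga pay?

Efficient allocation: Petrov→Lot F ($134), Varga→Lot E ($153), Lindqvist→Lot G ($109), Costa→Lot C ($179), Quispe→Lot B ($171); total welfare W = $746.
Varga receives Lot E at value $153, so the others get W − 153 = $593.
Without Varga: best allocation of the remaining 4 bidders over all 5 lots is Petrov→Lot G ($145), Lindqvist→Lot E ($100), Costa→Lot C ($179), Quispe→Lot B ($171), total $595.
VCG payment = (others' best without Varga) − (others' welfare with Varga) = 595 − 593 = $2.

Varga pays $2.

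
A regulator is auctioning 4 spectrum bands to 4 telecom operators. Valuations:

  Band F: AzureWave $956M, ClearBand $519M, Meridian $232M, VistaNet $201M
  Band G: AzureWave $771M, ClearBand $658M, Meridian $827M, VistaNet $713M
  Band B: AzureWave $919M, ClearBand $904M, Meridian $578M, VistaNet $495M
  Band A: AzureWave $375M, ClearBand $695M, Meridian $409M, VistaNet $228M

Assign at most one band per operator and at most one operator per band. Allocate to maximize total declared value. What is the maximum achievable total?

This is a one-to-one assignment (maximum-weight bipartite matching).
Optimal: AzureWave→Band F ($956M), ClearBand→Band B ($904M), Meridian→Band A ($409M), VistaNet→Band G ($713M) — total 956+904+409+713 = $2982M.
Row-greedy (each operator in turn takes its best remaining band) gives $2915M, worse by 67.
Next-best assignment: AzureWave→Band F, ClearBand→Band A, Meridian→Band G, VistaNet→Band B = $2973M.
No other one-to-one assignment exceeds $2982M.

Maximum total: $2982M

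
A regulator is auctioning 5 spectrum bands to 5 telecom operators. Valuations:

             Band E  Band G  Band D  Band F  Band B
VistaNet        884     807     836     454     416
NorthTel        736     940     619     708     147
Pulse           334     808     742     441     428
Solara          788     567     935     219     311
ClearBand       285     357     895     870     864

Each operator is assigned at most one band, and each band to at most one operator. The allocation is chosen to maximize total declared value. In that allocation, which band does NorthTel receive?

This is the linear assignment problem.
Optimal: VistaNet→Band E ($884M), NorthTel→Band F ($708M), Pulse→Band G ($808M), Solara→Band D ($935M), ClearBand→Band B ($864M) — total 884+708+808+935+864 = $4199M.
No other one-to-one assignment exceeds $4199M.
NorthTel's own top band is Band G ($940M), but forcing NorthTel→Band G and reassigning the rest optimally gives only $4064M — worse by 135.

NorthTel receives Band F.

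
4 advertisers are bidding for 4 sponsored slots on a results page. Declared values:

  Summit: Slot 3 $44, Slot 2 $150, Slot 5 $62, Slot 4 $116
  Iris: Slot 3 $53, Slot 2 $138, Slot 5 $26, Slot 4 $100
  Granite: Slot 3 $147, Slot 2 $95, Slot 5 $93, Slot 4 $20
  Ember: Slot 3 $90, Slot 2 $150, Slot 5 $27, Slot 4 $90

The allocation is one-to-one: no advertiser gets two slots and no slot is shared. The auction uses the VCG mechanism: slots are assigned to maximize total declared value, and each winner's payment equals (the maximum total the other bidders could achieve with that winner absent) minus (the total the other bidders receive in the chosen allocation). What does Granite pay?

Granite pays $32.

Efficient allocation: Summit→Slot 5 ($62), Iris→Slot 4 ($100), Granite→Slot 3 ($147), Ember→Slot 2 ($150); total welfare W = $459.
Granite receives Slot 3 at value $147, so the others get W − 147 = $312.
Without Granite: best allocation of the remaining 3 bidders over all 4 slots is Summit→Slot 4 ($116), Iris→Slot 2 ($138), Ember→Slot 3 ($90), total $344.
VCG payment = (others' best without Granite) − (others' welfare with Granite) = 344 − 312 = $32.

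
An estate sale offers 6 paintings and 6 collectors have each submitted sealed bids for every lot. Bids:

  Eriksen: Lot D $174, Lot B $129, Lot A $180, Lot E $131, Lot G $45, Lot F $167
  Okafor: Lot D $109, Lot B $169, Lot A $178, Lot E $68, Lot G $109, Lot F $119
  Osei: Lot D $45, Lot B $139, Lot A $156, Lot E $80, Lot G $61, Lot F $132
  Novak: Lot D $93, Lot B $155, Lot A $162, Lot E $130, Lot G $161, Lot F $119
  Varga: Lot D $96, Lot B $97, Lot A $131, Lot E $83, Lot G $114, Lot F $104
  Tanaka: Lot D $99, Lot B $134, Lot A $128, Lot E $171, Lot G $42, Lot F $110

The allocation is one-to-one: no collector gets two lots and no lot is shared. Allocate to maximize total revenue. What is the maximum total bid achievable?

Optimal: Eriksen→Lot D ($174), Okafor→Lot B ($169), Osei→Lot F ($132), Novak→Lot G ($161), Varga→Lot A ($131), Tanaka→Lot E ($171) — total 174+169+132+161+131+171 = $938.
Max-entry greedy (repeatedly take the single best remaining cell) gives $909, worse by 29.

Maximum total: $938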